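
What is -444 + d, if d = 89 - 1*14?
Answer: -369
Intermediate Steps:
d = 75 (d = 89 - 14 = 75)
-444 + d = -444 + 75 = -369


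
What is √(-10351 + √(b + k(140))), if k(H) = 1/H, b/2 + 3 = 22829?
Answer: √(-50719900 + 70*√223694835)/70 ≈ 100.68*I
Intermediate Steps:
b = 45652 (b = -6 + 2*22829 = -6 + 45658 = 45652)
√(-10351 + √(b + k(140))) = √(-10351 + √(45652 + 1/140)) = √(-10351 + √(6391281/140)) = √(-10351 + √223694835/70)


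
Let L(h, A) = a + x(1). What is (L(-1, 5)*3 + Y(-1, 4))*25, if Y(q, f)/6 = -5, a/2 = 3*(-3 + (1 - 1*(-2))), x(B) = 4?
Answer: -450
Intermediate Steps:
a = 0 (a = 2*(3*(-3 + (1 - 1*(-2)))) = 2*(3*(-3 + (1 + 2))) = 2*(3*(-3 + 3)) = 2*(3*0) = 2*0 = 0)
Y(q, f) = -30 (Y(q, f) = 6*(-5) = -30)
L(h, A) = 4 (L(h, A) = 0 + 4 = 4)
(L(-1, 5)*3 + Y(-1, 4))*25 = (4*3 - 30)*25 = (12 - 30)*25 = -18*25 = -450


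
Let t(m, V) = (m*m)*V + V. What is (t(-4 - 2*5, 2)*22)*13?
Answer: 112684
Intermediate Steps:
t(m, V) = V + V*m**2 (t(m, V) = m**2*V + V = V*m**2 + V = V + V*m**2)
(t(-4 - 2*5, 2)*22)*13 = ((2*(1 + (-4 - 2*5)**2))*22)*13 = ((2*(1 + (-4 - 10)**2))*22)*13 = ((2*(1 + (-14)**2))*22)*13 = ((2*(1 + 196))*22)*13 = ((2*197)*22)*13 = (394*22)*13 = 8668*13 = 112684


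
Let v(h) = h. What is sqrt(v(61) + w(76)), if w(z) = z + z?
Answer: sqrt(213) ≈ 14.595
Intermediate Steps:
w(z) = 2*z
sqrt(v(61) + w(76)) = sqrt(61 + 2*76) = sqrt(61 + 152) = sqrt(213)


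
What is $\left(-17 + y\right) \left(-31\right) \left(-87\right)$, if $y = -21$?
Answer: $-102486$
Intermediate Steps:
$\left(-17 + y\right) \left(-31\right) \left(-87\right) = \left(-17 - 21\right) \left(-31\right) \left(-87\right) = \left(-38\right) \left(-31\right) \left(-87\right) = 1178 \left(-87\right) = -102486$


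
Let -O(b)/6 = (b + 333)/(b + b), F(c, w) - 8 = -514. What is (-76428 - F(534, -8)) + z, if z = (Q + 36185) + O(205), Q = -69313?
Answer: -22356864/205 ≈ -1.0906e+5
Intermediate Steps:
F(c, w) = -506 (F(c, w) = 8 - 514 = -506)
O(b) = -3*(333 + b)/b (O(b) = -6*(b + 333)/(b + b) = -6*(333 + b)/(2*b) = -6*(333 + b)*1/(2*b) = -3*(333 + b)/b)
z = -6792854/205 (z = (-69313 + 36185) + (-3 - 999/205) = -33128 + (-3 - 999*1/205) = -33128 + (-3 - 999/205) = -33128 - 1614/205 = -6792854/205 ≈ -33136.)
(-76428 - F(534, -8)) + z = (-76428 - 1*(-506)) - 6792854/205 = (-76428 + 506) - 6792854/205 = -75922 - 6792854/205 = -22356864/205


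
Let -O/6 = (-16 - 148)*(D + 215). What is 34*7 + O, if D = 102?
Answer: 312166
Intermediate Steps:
O = 311928 (O = -6*(-16 - 148)*(102 + 215) = -(-984)*317 = -6*(-51988) = 311928)
34*7 + O = 34*7 + 311928 = 238 + 311928 = 312166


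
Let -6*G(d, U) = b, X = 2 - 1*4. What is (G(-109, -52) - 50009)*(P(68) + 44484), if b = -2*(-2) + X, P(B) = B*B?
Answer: -7367575024/3 ≈ -2.4559e+9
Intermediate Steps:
P(B) = B²
X = -2 (X = 2 - 4 = -2)
b = 2 (b = -2*(-2) - 2 = 4 - 2 = 2)
G(d, U) = -⅓ (G(d, U) = -⅙*2 = -⅓)
(G(-109, -52) - 50009)*(P(68) + 44484) = (-⅓ - 50009)*(68² + 44484) = -150028*(4624 + 44484)/3 = -150028/3*49108 = -7367575024/3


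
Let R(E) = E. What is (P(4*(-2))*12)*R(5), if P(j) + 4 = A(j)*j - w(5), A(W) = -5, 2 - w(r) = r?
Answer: 2340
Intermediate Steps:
w(r) = 2 - r
P(j) = -1 - 5*j (P(j) = -4 + (-5*j - (2 - 1*5)) = -4 + (-5*j - (2 - 5)) = -4 + (-5*j - 1*(-3)) = -4 + (-5*j + 3) = -4 + (3 - 5*j) = -1 - 5*j)
(P(4*(-2))*12)*R(5) = ((-1 - 20*(-2))*12)*5 = ((-1 - 5*(-8))*12)*5 = ((-1 + 40)*12)*5 = (39*12)*5 = 468*5 = 2340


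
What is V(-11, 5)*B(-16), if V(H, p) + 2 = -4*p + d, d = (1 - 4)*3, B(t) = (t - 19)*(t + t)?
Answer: -34720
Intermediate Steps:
B(t) = 2*t*(-19 + t) (B(t) = (-19 + t)*(2*t) = 2*t*(-19 + t))
d = -9 (d = -3*3 = -9)
V(H, p) = -11 - 4*p (V(H, p) = -2 + (-4*p - 9) = -2 + (-9 - 4*p) = -11 - 4*p)
V(-11, 5)*B(-16) = (-11 - 4*5)*(2*(-16)*(-19 - 16)) = (-11 - 20)*(2*(-16)*(-35)) = -31*1120 = -34720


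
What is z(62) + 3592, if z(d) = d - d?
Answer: 3592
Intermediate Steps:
z(d) = 0
z(62) + 3592 = 0 + 3592 = 3592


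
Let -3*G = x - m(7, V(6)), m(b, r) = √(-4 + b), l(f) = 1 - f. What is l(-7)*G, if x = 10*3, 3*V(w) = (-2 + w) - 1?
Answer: -80 + 8*√3/3 ≈ -75.381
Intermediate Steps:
V(w) = -1 + w/3 (V(w) = ((-2 + w) - 1)/3 = (-3 + w)/3 = -1 + w/3)
x = 30
G = -10 + √3/3 (G = -(30 - √(-4 + 7))/3 = -(30 - √3)/3 = -10 + √3/3 ≈ -9.4227)
l(-7)*G = (1 - 1*(-7))*(-10 + √3/3) = (1 + 7)*(-10 + √3/3) = 8*(-10 + √3/3) = -80 + 8*√3/3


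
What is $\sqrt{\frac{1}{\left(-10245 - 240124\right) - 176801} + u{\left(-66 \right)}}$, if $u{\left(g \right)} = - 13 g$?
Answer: $\frac{\sqrt{156562870809030}}{427170} \approx 29.292$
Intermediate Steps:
$\sqrt{\frac{1}{\left(-10245 - 240124\right) - 176801} + u{\left(-66 \right)}} = \sqrt{\frac{1}{\left(-10245 - 240124\right) - 176801} - -858} = \sqrt{\frac{1}{-250369 - 176801} + 858} = \sqrt{\frac{1}{-427170} + 858} = \sqrt{- \frac{1}{427170} + 858} = \sqrt{\frac{366511859}{427170}} = \frac{\sqrt{156562870809030}}{427170}$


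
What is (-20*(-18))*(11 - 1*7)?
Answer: 1440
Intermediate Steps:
(-20*(-18))*(11 - 1*7) = 360*(11 - 7) = 360*4 = 1440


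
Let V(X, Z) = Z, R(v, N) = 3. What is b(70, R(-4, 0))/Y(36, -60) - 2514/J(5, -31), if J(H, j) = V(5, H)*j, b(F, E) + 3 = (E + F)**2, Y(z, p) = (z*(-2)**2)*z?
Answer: 6929053/401760 ≈ 17.247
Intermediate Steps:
Y(z, p) = 4*z**2 (Y(z, p) = (z*4)*z = (4*z)*z = 4*z**2)
b(F, E) = -3 + (E + F)**2
J(H, j) = H*j
b(70, R(-4, 0))/Y(36, -60) - 2514/J(5, -31) = (-3 + (3 + 70)**2)/((4*36**2)) - 2514/(5*(-31)) = (-3 + 73**2)/((4*1296)) - 2514/(-155) = (-3 + 5329)/5184 - 2514*(-1/155) = 5326*(1/5184) + 2514/155 = 2663/2592 + 2514/155 = 6929053/401760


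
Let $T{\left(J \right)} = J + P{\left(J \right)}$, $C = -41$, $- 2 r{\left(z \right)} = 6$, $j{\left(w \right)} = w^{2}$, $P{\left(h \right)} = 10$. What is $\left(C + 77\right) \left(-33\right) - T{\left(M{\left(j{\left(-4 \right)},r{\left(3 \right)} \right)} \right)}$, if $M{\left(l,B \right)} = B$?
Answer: $-1195$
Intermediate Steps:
$r{\left(z \right)} = -3$ ($r{\left(z \right)} = \left(- \frac{1}{2}\right) 6 = -3$)
$T{\left(J \right)} = 10 + J$ ($T{\left(J \right)} = J + 10 = 10 + J$)
$\left(C + 77\right) \left(-33\right) - T{\left(M{\left(j{\left(-4 \right)},r{\left(3 \right)} \right)} \right)} = \left(-41 + 77\right) \left(-33\right) - \left(10 - 3\right) = 36 \left(-33\right) - 7 = -1188 - 7 = -1195$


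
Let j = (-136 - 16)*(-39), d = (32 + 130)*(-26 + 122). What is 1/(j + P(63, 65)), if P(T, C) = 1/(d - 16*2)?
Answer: 15520/92002561 ≈ 0.00016869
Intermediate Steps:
d = 15552 (d = 162*96 = 15552)
j = 5928 (j = -152*(-39) = 5928)
P(T, C) = 1/15520 (P(T, C) = 1/(15552 - 16*2) = 1/(15552 - 32) = 1/15520)
1/(j + P(63, 65)) = 1/(5928 + 1/15520) = 1/(92002561/15520) = 15520/92002561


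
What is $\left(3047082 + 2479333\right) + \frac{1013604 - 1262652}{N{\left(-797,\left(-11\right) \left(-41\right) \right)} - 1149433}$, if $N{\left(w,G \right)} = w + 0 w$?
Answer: $\frac{1059441429083}{191705} \approx 5.5264 \cdot 10^{6}$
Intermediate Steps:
$N{\left(w,G \right)} = w$ ($N{\left(w,G \right)} = w + 0 = w$)
$\left(3047082 + 2479333\right) + \frac{1013604 - 1262652}{N{\left(-797,\left(-11\right) \left(-41\right) \right)} - 1149433} = \left(3047082 + 2479333\right) + \frac{1013604 - 1262652}{-797 - 1149433} = 5526415 - \frac{249048}{-1150230} = 5526415 - - \frac{41508}{191705} = 5526415 + \frac{41508}{191705} = \frac{1059441429083}{191705}$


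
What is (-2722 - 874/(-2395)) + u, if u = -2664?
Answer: -12898596/2395 ≈ -5385.6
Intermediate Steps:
(-2722 - 874/(-2395)) + u = (-2722 - 874/(-2395)) - 2664 = (-2722 - 874*(-1/2395)) - 2664 = (-2722 + 874/2395) - 2664 = -6518316/2395 - 2664 = -12898596/2395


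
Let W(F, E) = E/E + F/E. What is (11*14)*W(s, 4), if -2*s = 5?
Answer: 231/4 ≈ 57.750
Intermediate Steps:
s = -5/2 (s = -½*5 = -5/2 ≈ -2.5000)
W(F, E) = 1 + F/E
(11*14)*W(s, 4) = (11*14)*((4 - 5/2)/4) = 154*((¼)*(3/2)) = 154*(3/8) = 231/4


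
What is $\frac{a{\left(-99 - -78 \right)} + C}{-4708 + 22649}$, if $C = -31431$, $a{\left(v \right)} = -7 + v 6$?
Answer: $- \frac{31564}{17941} \approx -1.7593$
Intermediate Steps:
$a{\left(v \right)} = -7 + 6 v$
$\frac{a{\left(-99 - -78 \right)} + C}{-4708 + 22649} = \frac{\left(-7 + 6 \left(-99 - -78\right)\right) - 31431}{-4708 + 22649} = \frac{\left(-7 + 6 \left(-99 + 78\right)\right) - 31431}{17941} = \left(\left(-7 + 6 \left(-21\right)\right) - 31431\right) \frac{1}{17941} = \left(\left(-7 - 126\right) - 31431\right) \frac{1}{17941} = \left(-133 - 31431\right) \frac{1}{17941} = \left(-31564\right) \frac{1}{17941} = - \frac{31564}{17941}$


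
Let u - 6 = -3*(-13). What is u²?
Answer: 2025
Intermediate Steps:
u = 45 (u = 6 - 3*(-13) = 6 + 39 = 45)
u² = 45² = 2025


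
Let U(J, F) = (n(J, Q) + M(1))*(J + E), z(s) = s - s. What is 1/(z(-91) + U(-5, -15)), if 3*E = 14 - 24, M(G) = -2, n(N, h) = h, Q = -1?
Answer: 1/25 ≈ 0.040000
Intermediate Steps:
E = -10/3 (E = (14 - 24)/3 = (1/3)*(-10) = -10/3 ≈ -3.3333)
z(s) = 0
U(J, F) = 10 - 3*J (U(J, F) = (-1 - 2)*(J - 10/3) = -3*(-10/3 + J) = 10 - 3*J)
1/(z(-91) + U(-5, -15)) = 1/(0 + (10 - 3*(-5))) = 1/(0 + (10 + 15)) = 1/(0 + 25) = 1/25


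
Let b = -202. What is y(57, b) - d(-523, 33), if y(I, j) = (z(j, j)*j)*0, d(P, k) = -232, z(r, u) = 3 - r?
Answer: 232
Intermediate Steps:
y(I, j) = 0 (y(I, j) = ((3 - j)*j)*0 = (j*(3 - j))*0 = 0)
y(57, b) - d(-523, 33) = 0 - 1*(-232) = 0 + 232 = 232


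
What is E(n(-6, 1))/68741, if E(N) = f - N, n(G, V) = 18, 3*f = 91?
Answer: 37/206223 ≈ 0.00017942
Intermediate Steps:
f = 91/3 (f = (1/3)*91 = 91/3 ≈ 30.333)
E(N) = 91/3 - N
E(n(-6, 1))/68741 = (91/3 - 1*18)/68741 = (91/3 - 18)*(1/68741) = (37/3)*(1/68741) = 37/206223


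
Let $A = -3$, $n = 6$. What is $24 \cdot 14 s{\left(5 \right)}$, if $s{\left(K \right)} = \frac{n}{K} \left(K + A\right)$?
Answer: $\frac{4032}{5} \approx 806.4$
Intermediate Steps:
$s{\left(K \right)} = \frac{6 \left(-3 + K\right)}{K}$ ($s{\left(K \right)} = \frac{6}{K} \left(K - 3\right) = \frac{6}{K} \left(-3 + K\right) = \frac{6 \left(-3 + K\right)}{K}$)
$24 \cdot 14 s{\left(5 \right)} = 24 \cdot 14 \left(6 - \frac{18}{5}\right) = 336 \left(6 - \frac{18}{5}\right) = 336 \cdot \frac{12}{5} = \frac{4032}{5}$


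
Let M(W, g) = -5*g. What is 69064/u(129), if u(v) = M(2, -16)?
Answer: 8633/10 ≈ 863.30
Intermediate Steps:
u(v) = 80 (u(v) = -5*(-16) = 80)
69064/u(129) = 69064/80 = 69064*(1/80) = 8633/10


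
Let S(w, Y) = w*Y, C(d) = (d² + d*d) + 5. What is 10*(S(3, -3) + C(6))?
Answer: 680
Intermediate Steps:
C(d) = 5 + 2*d² (C(d) = (d² + d²) + 5 = 2*d² + 5 = 5 + 2*d²)
S(w, Y) = Y*w
10*(S(3, -3) + C(6)) = 10*(-3*3 + (5 + 2*6²)) = 10*(-9 + (5 + 2*36)) = 10*(-9 + (5 + 72)) = 10*(-9 + 77) = 10*68 = 680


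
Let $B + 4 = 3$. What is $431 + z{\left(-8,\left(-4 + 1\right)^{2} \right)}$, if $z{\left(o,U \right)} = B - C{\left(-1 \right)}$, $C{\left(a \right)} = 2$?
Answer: $428$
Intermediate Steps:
$B = -1$ ($B = -4 + 3 = -1$)
$z{\left(o,U \right)} = -3$ ($z{\left(o,U \right)} = -1 - 2 = -3$)
$431 + z{\left(-8,\left(-4 + 1\right)^{2} \right)} = 431 - 3 = 428$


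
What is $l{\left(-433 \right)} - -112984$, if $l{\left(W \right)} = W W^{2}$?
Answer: $-81069753$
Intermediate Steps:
$l{\left(W \right)} = W^{3}$
$l{\left(-433 \right)} - -112984 = \left(-433\right)^{3} - -112984 = -81182737 + 112984 = -81069753$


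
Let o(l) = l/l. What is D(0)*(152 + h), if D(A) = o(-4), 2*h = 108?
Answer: 206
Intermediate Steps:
h = 54 (h = (1/2)*108 = 54)
o(l) = 1
D(A) = 1
D(0)*(152 + h) = 1*(152 + 54) = 1*206 = 206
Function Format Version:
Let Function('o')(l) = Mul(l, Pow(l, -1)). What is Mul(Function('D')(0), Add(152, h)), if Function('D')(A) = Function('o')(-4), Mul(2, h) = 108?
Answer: 206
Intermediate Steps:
h = 54 (h = Mul(Rational(1, 2), 108) = 54)
Function('o')(l) = 1
Function('D')(A) = 1
Mul(Function('D')(0), Add(152, h)) = Mul(1, Add(152, 54)) = Mul(1, 206) = 206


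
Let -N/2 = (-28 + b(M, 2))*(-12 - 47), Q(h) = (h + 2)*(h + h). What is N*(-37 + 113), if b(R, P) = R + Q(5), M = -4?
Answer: 340784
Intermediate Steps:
Q(h) = 2*h*(2 + h) (Q(h) = (2 + h)*(2*h) = 2*h*(2 + h))
b(R, P) = 70 + R (b(R, P) = R + 2*5*(2 + 5) = R + 2*5*7 = R + 70 = 70 + R)
N = 4484 (N = -2*(-28 + (70 - 4))*(-12 - 47) = -2*(-28 + 66)*(-59) = -76*(-59) = -2*(-2242) = 4484)
N*(-37 + 113) = 4484*(-37 + 113) = 4484*76 = 340784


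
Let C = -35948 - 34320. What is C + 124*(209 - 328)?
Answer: -85024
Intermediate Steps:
C = -70268
C + 124*(209 - 328) = -70268 + 124*(209 - 328) = -70268 + 124*(-119) = -70268 - 14756 = -85024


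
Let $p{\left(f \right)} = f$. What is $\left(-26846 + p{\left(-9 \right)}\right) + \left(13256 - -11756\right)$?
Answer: $-1843$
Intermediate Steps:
$\left(-26846 + p{\left(-9 \right)}\right) + \left(13256 - -11756\right) = \left(-26846 - 9\right) + \left(13256 - -11756\right) = -26855 + \left(13256 + 11756\right) = -26855 + 25012 = -1843$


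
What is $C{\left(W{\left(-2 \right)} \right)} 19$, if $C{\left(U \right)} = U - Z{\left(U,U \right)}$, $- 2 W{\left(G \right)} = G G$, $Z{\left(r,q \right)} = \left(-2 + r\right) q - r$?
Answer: $-228$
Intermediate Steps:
$Z{\left(r,q \right)} = - r + q \left(-2 + r\right)$ ($Z{\left(r,q \right)} = q \left(-2 + r\right) - r = - r + q \left(-2 + r\right)$)
$W{\left(G \right)} = - \frac{G^{2}}{2}$ ($W{\left(G \right)} = - \frac{G G}{2} = - \frac{G^{2}}{2}$)
$C{\left(U \right)} = - U^{2} + 4 U$ ($C{\left(U \right)} = U - \left(- U - 2 U + U U\right) = U - \left(- U - 2 U + U^{2}\right) = U - \left(U^{2} - 3 U\right) = - U^{2} + 4 U$)
$C{\left(W{\left(-2 \right)} \right)} 19 = - \frac{\left(-2\right)^{2}}{2} \left(4 - - \frac{\left(-2\right)^{2}}{2}\right) 19 = \left(- \frac{1}{2}\right) 4 \left(4 - \left(- \frac{1}{2}\right) 4\right) 19 = - 2 \left(4 - -2\right) 19 = - 2 \left(4 + 2\right) 19 = \left(-2\right) 6 \cdot 19 = \left(-12\right) 19 = -228$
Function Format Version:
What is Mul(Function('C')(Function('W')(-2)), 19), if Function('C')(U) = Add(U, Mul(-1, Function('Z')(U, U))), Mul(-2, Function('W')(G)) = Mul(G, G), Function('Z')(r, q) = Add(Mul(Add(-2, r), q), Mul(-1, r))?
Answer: -228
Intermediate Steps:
Function('Z')(r, q) = Add(Mul(-1, r), Mul(q, Add(-2, r))) (Function('Z')(r, q) = Add(Mul(q, Add(-2, r)), Mul(-1, r)) = Add(Mul(-1, r), Mul(q, Add(-2, r))))
Function('W')(G) = Mul(Rational(-1, 2), Pow(G, 2)) (Function('W')(G) = Mul(Rational(-1, 2), Mul(G, G)) = Mul(Rational(-1, 2), Pow(G, 2)))
Function('C')(U) = Add(Mul(-1, Pow(U, 2)), Mul(4, U)) (Function('C')(U) = Add(U, Mul(-1, Add(Mul(-1, U), Mul(-2, U), Mul(U, U)))) = Add(U, Mul(-1, Add(Mul(-1, U), Mul(-2, U), Pow(U, 2)))) = Add(U, Mul(-1, Add(Pow(U, 2), Mul(-3, U)))) = Add(U, Add(Mul(-1, Pow(U, 2)), Mul(3, U))) = Add(Mul(-1, Pow(U, 2)), Mul(4, U)))
Mul(Function('C')(Function('W')(-2)), 19) = Mul(Mul(Mul(Rational(-1, 2), Pow(-2, 2)), Add(4, Mul(-1, Mul(Rational(-1, 2), Pow(-2, 2))))), 19) = Mul(Mul(Mul(Rational(-1, 2), 4), Add(4, Mul(-1, Mul(Rational(-1, 2), 4)))), 19) = Mul(Mul(-2, Add(4, Mul(-1, -2))), 19) = Mul(Mul(-2, Add(4, 2)), 19) = Mul(Mul(-2, 6), 19) = Mul(-12, 19) = -228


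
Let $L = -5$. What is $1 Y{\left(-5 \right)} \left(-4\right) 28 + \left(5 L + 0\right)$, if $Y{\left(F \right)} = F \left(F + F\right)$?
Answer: $-5625$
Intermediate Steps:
$Y{\left(F \right)} = 2 F^{2}$ ($Y{\left(F \right)} = F 2 F = 2 F^{2}$)
$1 Y{\left(-5 \right)} \left(-4\right) 28 + \left(5 L + 0\right) = 1 \cdot 2 \left(-5\right)^{2} \left(-4\right) 28 + \left(5 \left(-5\right) + 0\right) = 1 \cdot 2 \cdot 25 \left(-4\right) 28 + \left(-25 + 0\right) = 1 \cdot 50 \left(-4\right) 28 - 25 = 50 \left(-4\right) 28 - 25 = \left(-200\right) 28 - 25 = -5600 - 25 = -5625$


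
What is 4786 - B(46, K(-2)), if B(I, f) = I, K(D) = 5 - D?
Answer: 4740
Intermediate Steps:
4786 - B(46, K(-2)) = 4786 - 1*46 = 4786 - 46 = 4740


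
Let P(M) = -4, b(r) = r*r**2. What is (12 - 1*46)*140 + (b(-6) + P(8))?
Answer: -4980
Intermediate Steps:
b(r) = r**3
(12 - 1*46)*140 + (b(-6) + P(8)) = (12 - 1*46)*140 + ((-6)**3 - 4) = (12 - 46)*140 + (-216 - 4) = -34*140 - 220 = -4760 - 220 = -4980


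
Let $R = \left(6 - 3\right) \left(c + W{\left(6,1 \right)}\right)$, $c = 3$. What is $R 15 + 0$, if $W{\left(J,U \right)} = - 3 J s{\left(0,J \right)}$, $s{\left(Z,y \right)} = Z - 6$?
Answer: $4995$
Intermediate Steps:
$s{\left(Z,y \right)} = -6 + Z$ ($s{\left(Z,y \right)} = Z - 6 = -6 + Z$)
$W{\left(J,U \right)} = 18 J$ ($W{\left(J,U \right)} = - 3 J \left(-6 + 0\right) = - 3 J \left(-6\right) = 18 J$)
$R = 333$ ($R = \left(6 - 3\right) \left(3 + 18 \cdot 6\right) = 3 \left(3 + 108\right) = 3 \cdot 111 = 333$)
$R 15 + 0 = 333 \cdot 15 + 0 = 4995 + 0 = 4995$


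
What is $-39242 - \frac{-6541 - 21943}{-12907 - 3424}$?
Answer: $- \frac{640889586}{16331} \approx -39244.0$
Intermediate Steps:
$-39242 - \frac{-6541 - 21943}{-12907 - 3424} = -39242 - - \frac{28484}{-16331} = -39242 - \left(-28484\right) \left(- \frac{1}{16331}\right) = -39242 - \frac{28484}{16331} = - \frac{640889586}{16331}$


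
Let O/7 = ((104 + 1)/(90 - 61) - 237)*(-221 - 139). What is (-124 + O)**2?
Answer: 290762655511696/841 ≈ 3.4573e+11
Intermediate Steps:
O = 17055360/29 (O = 7*(((104 + 1)/(90 - 61) - 237)*(-221 - 139)) = 7*((105/29 - 237)*(-360)) = 7*(-6768/29*(-360)) = 7*(2436480/29) = 17055360/29 ≈ 5.8812e+5)
(-124 + O)**2 = (-124 + 17055360/29)**2 = (17051764/29)**2 = 290762655511696/841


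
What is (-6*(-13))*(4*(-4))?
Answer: -1248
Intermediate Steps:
(-6*(-13))*(4*(-4)) = 78*(-16) = -1248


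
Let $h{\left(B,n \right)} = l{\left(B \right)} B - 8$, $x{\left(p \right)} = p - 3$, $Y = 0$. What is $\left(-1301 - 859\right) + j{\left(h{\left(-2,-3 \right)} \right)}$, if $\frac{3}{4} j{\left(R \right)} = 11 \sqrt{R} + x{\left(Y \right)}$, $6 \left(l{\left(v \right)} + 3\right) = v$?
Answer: $-2164 + \frac{88 i \sqrt{3}}{9} \approx -2164.0 + 16.936 i$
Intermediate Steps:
$l{\left(v \right)} = -3 + \frac{v}{6}$
$x{\left(p \right)} = -3 + p$
$h{\left(B,n \right)} = -8 + B \left(-3 + \frac{B}{6}\right)$ ($h{\left(B,n \right)} = \left(-3 + \frac{B}{6}\right) B - 8 = B \left(-3 + \frac{B}{6}\right) - 8 = -8 + B \left(-3 + \frac{B}{6}\right)$)
$j{\left(R \right)} = -4 + \frac{44 \sqrt{R}}{3}$ ($j{\left(R \right)} = \frac{4 \left(11 \sqrt{R} + \left(-3 + 0\right)\right)}{3} = \frac{4 \left(11 \sqrt{R} - 3\right)}{3} = \frac{4 \left(-3 + 11 \sqrt{R}\right)}{3} = -4 + \frac{44 \sqrt{R}}{3}$)
$\left(-1301 - 859\right) + j{\left(h{\left(-2,-3 \right)} \right)} = \left(-1301 - 859\right) - \left(4 - \frac{44 \sqrt{-8 + \frac{1}{6} \left(-2\right) \left(-18 - 2\right)}}{3}\right) = -2160 - \left(4 - \frac{44 \sqrt{-8 + \frac{1}{6} \left(-2\right) \left(-20\right)}}{3}\right) = -2160 - \left(4 - \frac{44 \sqrt{-8 + \frac{20}{3}}}{3}\right) = -2160 - \left(4 - \frac{44 \sqrt{- \frac{4}{3}}}{3}\right) = -2160 - \left(4 - \frac{44 \frac{2 i \sqrt{3}}{3}}{3}\right) = -2160 - \left(4 - \frac{88 i \sqrt{3}}{9}\right) = -2164 + \frac{88 i \sqrt{3}}{9}$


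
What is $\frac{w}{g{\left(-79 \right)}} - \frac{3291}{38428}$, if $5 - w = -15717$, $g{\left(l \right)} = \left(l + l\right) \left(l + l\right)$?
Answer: $\frac{130502123}{239829148} \approx 0.54415$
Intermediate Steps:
$g{\left(l \right)} = 4 l^{2}$ ($g{\left(l \right)} = 2 l 2 l = 4 l^{2}$)
$w = 15722$ ($w = 5 - -15717 = 5 + 15717 = 15722$)
$\frac{w}{g{\left(-79 \right)}} - \frac{3291}{38428} = \frac{15722}{4 \left(-79\right)^{2}} - \frac{3291}{38428} = \frac{15722}{4 \cdot 6241} - \frac{3291}{38428} = \frac{15722}{24964} - \frac{3291}{38428} = 15722 \cdot \frac{1}{24964} - \frac{3291}{38428} = \frac{7861}{12482} - \frac{3291}{38428} = \frac{130502123}{239829148}$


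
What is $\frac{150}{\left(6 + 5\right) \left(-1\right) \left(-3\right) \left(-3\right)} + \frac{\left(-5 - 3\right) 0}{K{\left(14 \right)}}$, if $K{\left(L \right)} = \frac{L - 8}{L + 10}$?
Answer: $- \frac{50}{33} \approx -1.5152$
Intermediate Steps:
$K{\left(L \right)} = \frac{-8 + L}{10 + L}$
$\frac{150}{\left(6 + 5\right) \left(-1\right) \left(-3\right) \left(-3\right)} + \frac{\left(-5 - 3\right) 0}{K{\left(14 \right)}} = \frac{150}{\left(6 + 5\right) \left(-1\right) \left(-3\right) \left(-3\right)} + \frac{\left(-5 - 3\right) 0}{\frac{1}{10 + 14} \left(-8 + 14\right)} = \frac{150}{11 \left(-1\right) \left(-3\right) \left(-3\right)} + \frac{\left(-8\right) 0}{\frac{1}{24} \cdot 6} = \frac{150}{\left(-11\right) \left(-3\right) \left(-3\right)} + \frac{0}{\frac{1}{24} \cdot 6} = \frac{150}{33 \left(-3\right)} + 0 \frac{1}{\frac{1}{4}} = \frac{150}{-99} + 0 \cdot 4 = 150 \left(- \frac{1}{99}\right) + 0 = - \frac{50}{33} + 0 = - \frac{50}{33}$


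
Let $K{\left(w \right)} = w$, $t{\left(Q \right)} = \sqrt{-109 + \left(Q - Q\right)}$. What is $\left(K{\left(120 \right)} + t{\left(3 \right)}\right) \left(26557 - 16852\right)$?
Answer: $1164600 + 9705 i \sqrt{109} \approx 1.1646 \cdot 10^{6} + 1.0132 \cdot 10^{5} i$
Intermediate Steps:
$t{\left(Q \right)} = i \sqrt{109}$ ($t{\left(Q \right)} = \sqrt{-109 + 0} = \sqrt{-109} = i \sqrt{109}$)
$\left(K{\left(120 \right)} + t{\left(3 \right)}\right) \left(26557 - 16852\right) = \left(120 + i \sqrt{109}\right) \left(26557 - 16852\right) = \left(120 + i \sqrt{109}\right) 9705 = 1164600 + 9705 i \sqrt{109}$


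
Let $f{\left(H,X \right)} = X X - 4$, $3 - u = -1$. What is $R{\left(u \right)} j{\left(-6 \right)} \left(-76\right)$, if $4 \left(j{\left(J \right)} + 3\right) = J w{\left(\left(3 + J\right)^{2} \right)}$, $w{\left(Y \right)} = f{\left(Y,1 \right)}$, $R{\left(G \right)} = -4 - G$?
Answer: $912$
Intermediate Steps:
$u = 4$ ($u = 3 - -1 = 3 + 1 = 4$)
$f{\left(H,X \right)} = -4 + X^{2}$ ($f{\left(H,X \right)} = X^{2} - 4 = -4 + X^{2}$)
$w{\left(Y \right)} = -3$ ($w{\left(Y \right)} = -4 + 1^{2} = -4 + 1 = -3$)
$j{\left(J \right)} = -3 - \frac{3 J}{4}$ ($j{\left(J \right)} = -3 + \frac{J \left(-3\right)}{4} = -3 + \frac{\left(-3\right) J}{4} = -3 - \frac{3 J}{4}$)
$R{\left(u \right)} j{\left(-6 \right)} \left(-76\right) = \left(-4 - 4\right) \left(-3 - - \frac{9}{2}\right) \left(-76\right) = \left(-4 - 4\right) \left(-3 + \frac{9}{2}\right) \left(-76\right) = \left(-8\right) \frac{3}{2} \left(-76\right) = \left(-12\right) \left(-76\right) = 912$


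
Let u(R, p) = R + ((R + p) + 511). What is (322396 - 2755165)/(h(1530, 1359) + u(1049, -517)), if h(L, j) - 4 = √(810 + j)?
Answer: -5099083824/4391047 + 7298307*√241/4391047 ≈ -1135.4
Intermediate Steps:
u(R, p) = 511 + p + 2*R (u(R, p) = R + (511 + R + p) = 511 + p + 2*R)
h(L, j) = 4 + √(810 + j)
(322396 - 2755165)/(h(1530, 1359) + u(1049, -517)) = (322396 - 2755165)/((4 + √(810 + 1359)) + (511 - 517 + 2*1049)) = -2432769/((4 + √2169) + (511 - 517 + 2098)) = -2432769/((4 + 3*√241) + 2092) = -2432769/(2096 + 3*√241)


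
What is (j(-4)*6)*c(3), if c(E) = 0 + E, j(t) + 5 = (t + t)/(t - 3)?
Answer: -486/7 ≈ -69.429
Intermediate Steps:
j(t) = -5 + 2*t/(-3 + t) (j(t) = -5 + (t + t)/(t - 3) = -5 + (2*t)/(-3 + t) = -5 + 2*t/(-3 + t))
c(E) = E
(j(-4)*6)*c(3) = ((3*(5 - 1*(-4))/(-3 - 4))*6)*3 = ((3*(5 + 4)/(-7))*6)*3 = ((3*(-⅐)*9)*6)*3 = -27/7*6*3 = -162/7*3 = -486/7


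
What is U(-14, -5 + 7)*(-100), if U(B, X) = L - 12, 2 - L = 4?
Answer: 1400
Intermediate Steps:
L = -2 (L = 2 - 1*4 = 2 - 4 = -2)
U(B, X) = -14 (U(B, X) = -2 - 12 = -14)
U(-14, -5 + 7)*(-100) = -14*(-100) = 1400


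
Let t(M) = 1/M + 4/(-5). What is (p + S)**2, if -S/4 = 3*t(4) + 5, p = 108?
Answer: 223729/25 ≈ 8949.2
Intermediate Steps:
t(M) = -4/5 + 1/M (t(M) = 1/M + 4*(-1/5) = 1/M - 4/5 = -4/5 + 1/M)
S = -67/5 (S = -4*(3*(-4/5 + 1/4) + 5) = -4*(3*(-11/20) + 5) = -4*(-33/20 + 5) = -4*67/20 = -67/5 ≈ -13.400)
(p + S)**2 = (108 - 67/5)**2 = (473/5)**2 = 223729/25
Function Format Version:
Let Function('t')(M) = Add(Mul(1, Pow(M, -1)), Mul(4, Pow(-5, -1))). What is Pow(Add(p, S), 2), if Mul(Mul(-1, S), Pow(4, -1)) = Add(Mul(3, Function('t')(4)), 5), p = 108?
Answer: Rational(223729, 25) ≈ 8949.2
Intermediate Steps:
Function('t')(M) = Add(Rational(-4, 5), Pow(M, -1)) (Function('t')(M) = Add(Pow(M, -1), Mul(4, Rational(-1, 5))) = Add(Pow(M, -1), Rational(-4, 5)) = Add(Rational(-4, 5), Pow(M, -1)))
S = Rational(-67, 5) (S = Mul(-4, Add(Mul(3, Add(Rational(-4, 5), Pow(4, -1))), 5)) = Mul(-4, Add(Mul(3, Add(Rational(-4, 5), Rational(1, 4))), 5)) = Mul(-4, Add(Mul(3, Rational(-11, 20)), 5)) = Mul(-4, Add(Rational(-33, 20), 5)) = Mul(-4, Rational(67, 20)) = Rational(-67, 5) ≈ -13.400)
Pow(Add(p, S), 2) = Pow(Add(108, Rational(-67, 5)), 2) = Pow(Rational(473, 5), 2) = Rational(223729, 25)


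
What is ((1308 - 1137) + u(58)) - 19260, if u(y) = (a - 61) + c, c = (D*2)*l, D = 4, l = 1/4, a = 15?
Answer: -19133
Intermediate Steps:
l = 1/4 (l = 1*(1/4) = 1/4 ≈ 0.25000)
c = 2 (c = (4*2)*(1/4) = 8*(1/4) = 2)
u(y) = -44 (u(y) = (15 - 61) + 2 = -46 + 2 = -44)
((1308 - 1137) + u(58)) - 19260 = ((1308 - 1137) - 44) - 19260 = (171 - 44) - 19260 = 127 - 19260 = -19133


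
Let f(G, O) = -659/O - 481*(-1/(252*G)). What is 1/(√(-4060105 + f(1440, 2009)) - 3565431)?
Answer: -371327373567360/1323942551711648945473 - 504*I*√173366861235458330/1323942551711648945473 ≈ -2.8047e-7 - 1.5851e-10*I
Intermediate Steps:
f(G, O) = -659/O + 481/(252*G) (f(G, O) = -659/O - (-481)/(252*G) = -659/O + 481/(252*G))
1/(√(-4060105 + f(1440, 2009)) - 3565431) = 1/(√(-4060105 + (-659/2009 + (481/252)/1440)) - 3565431) = 1/(√(-4060105 + (-659*1/2009 + (481/252)*(1/1440))) - 3565431) = 1/(√(-4060105 + (-659/2009 + 481/362880)) - 3565431) = 1/(√(-4060105 - 34024513/104146560) - 3565431) = 1/(√(-422846003013313/104146560) - 3565431) = 1/(I*√173366861235458330/206640 - 3565431) = 1/(-3565431 + I*√173366861235458330/206640)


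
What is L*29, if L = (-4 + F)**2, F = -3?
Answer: 1421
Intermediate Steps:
L = 49 (L = (-4 - 3)**2 = (-7)**2 = 49)
L*29 = 49*29 = 1421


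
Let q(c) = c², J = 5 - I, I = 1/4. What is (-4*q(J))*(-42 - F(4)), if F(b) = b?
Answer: 8303/2 ≈ 4151.5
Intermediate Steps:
I = ¼ ≈ 0.25000
J = 19/4 (J = 5 - 1*¼ = 5 - ¼ = 19/4 ≈ 4.7500)
(-4*q(J))*(-42 - F(4)) = (-4*(19/4)²)*(-42 - 1*4) = (-4*361/16)*(-42 - 4) = -361/4*(-46) = 8303/2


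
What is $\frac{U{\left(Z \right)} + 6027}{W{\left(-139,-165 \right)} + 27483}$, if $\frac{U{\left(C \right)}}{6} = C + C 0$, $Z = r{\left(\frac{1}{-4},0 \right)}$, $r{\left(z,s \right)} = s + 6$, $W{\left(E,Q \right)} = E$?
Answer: $\frac{6063}{27344} \approx 0.22173$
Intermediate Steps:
$r{\left(z,s \right)} = 6 + s$
$Z = 6$ ($Z = 6 + 0 = 6$)
$U{\left(C \right)} = 6 C$ ($U{\left(C \right)} = 6 \left(C + C 0\right) = 6 \left(C + 0\right) = 6 C$)
$\frac{U{\left(Z \right)} + 6027}{W{\left(-139,-165 \right)} + 27483} = \frac{6 \cdot 6 + 6027}{-139 + 27483} = \frac{36 + 6027}{27344} = 6063 \cdot \frac{1}{27344} = \frac{6063}{27344}$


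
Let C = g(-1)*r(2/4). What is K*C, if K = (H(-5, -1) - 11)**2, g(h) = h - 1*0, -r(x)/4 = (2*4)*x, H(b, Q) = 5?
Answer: 576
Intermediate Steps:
r(x) = -32*x (r(x) = -4*2*4*x = -32*x)
g(h) = h (g(h) = h + 0 = h)
K = 36 (K = (5 - 11)**2 = (-6)**2 = 36)
C = 16 (C = -(-32)*2/4 = -(-32)*2*(1/4) = -(-32)/2 = -1*(-16) = 16)
K*C = 36*16 = 576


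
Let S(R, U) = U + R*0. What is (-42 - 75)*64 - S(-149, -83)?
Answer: -7405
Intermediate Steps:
S(R, U) = U (S(R, U) = U + 0 = U)
(-42 - 75)*64 - S(-149, -83) = (-42 - 75)*64 - 1*(-83) = -117*64 + 83 = -7488 + 83 = -7405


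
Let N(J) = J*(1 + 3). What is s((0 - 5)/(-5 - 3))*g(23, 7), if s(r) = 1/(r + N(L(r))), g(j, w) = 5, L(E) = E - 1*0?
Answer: 8/5 ≈ 1.6000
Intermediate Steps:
L(E) = E (L(E) = E + 0 = E)
N(J) = 4*J (N(J) = J*4 = 4*J)
s(r) = 1/(5*r) (s(r) = 1/(r + 4*r) = 1/(5*r))
s((0 - 5)/(-5 - 3))*g(23, 7) = (1/(5*(((0 - 5)/(-5 - 3)))))*5 = (1/(5*((-5/(-8)))))*5 = (1/(5*((-5*(-⅛)))))*5 = (1/(5*(5/8)))*5 = ((⅕)*(8/5))*5 = (8/25)*5 = 8/5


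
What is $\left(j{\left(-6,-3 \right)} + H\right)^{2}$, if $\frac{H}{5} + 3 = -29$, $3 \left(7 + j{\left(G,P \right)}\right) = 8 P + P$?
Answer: $30976$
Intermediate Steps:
$j{\left(G,P \right)} = -7 + 3 P$ ($j{\left(G,P \right)} = -7 + \frac{8 P + P}{3} = -7 + \frac{9 P}{3} = -7 + 3 P$)
$H = -160$ ($H = -15 + 5 \left(-29\right) = -15 - 145 = -160$)
$\left(j{\left(-6,-3 \right)} + H\right)^{2} = \left(\left(-7 + 3 \left(-3\right)\right) - 160\right)^{2} = \left(\left(-7 - 9\right) - 160\right)^{2} = \left(-16 - 160\right)^{2} = \left(-176\right)^{2} = 30976$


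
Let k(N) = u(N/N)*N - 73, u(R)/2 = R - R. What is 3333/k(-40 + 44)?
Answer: -3333/73 ≈ -45.658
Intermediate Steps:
u(R) = 0 (u(R) = 2*(R - R) = 2*0 = 0)
k(N) = -73 (k(N) = 0*N - 73 = 0 - 73 = -73)
3333/k(-40 + 44) = 3333/(-73) = 3333*(-1/73) = -3333/73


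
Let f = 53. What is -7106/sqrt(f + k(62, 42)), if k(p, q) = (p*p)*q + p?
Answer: -7106*sqrt(161563)/161563 ≈ -17.679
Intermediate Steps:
k(p, q) = p + q*p**2 (k(p, q) = p**2*q + p = q*p**2 + p = p + q*p**2)
-7106/sqrt(f + k(62, 42)) = -7106/sqrt(53 + 62*(1 + 62*42)) = -7106/sqrt(53 + 62*(1 + 2604)) = -7106/sqrt(53 + 62*2605) = -7106/sqrt(53 + 161510) = -7106*sqrt(161563)/161563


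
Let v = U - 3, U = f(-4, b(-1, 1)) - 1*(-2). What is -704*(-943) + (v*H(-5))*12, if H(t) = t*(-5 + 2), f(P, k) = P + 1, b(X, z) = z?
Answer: 663152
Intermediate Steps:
f(P, k) = 1 + P
U = -1 (U = (1 - 4) - 1*(-2) = -3 + 2 = -1)
v = -4 (v = -1 - 3 = -4)
H(t) = -3*t (H(t) = t*(-3) = -3*t)
-704*(-943) + (v*H(-5))*12 = -704*(-943) - (-12)*(-5)*12 = 663872 - 4*15*12 = 663872 - 60*12 = 663872 - 720 = 663152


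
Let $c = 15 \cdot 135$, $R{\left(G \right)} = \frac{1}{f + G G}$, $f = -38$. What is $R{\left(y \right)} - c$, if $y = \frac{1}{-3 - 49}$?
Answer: $- \frac{208073479}{102751} \approx -2025.0$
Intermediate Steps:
$y = - \frac{1}{52}$ ($y = \frac{1}{-52} = - \frac{1}{52} \approx -0.019231$)
$R{\left(G \right)} = \frac{1}{-38 + G^{2}}$ ($R{\left(G \right)} = \frac{1}{-38 + G G} = \frac{1}{-38 + G^{2}}$)
$c = 2025$
$R{\left(y \right)} - c = \frac{1}{-38 + \left(- \frac{1}{52}\right)^{2}} - 2025 = \frac{1}{-38 + \frac{1}{2704}} - 2025 = \frac{1}{- \frac{102751}{2704}} - 2025 = - \frac{2704}{102751} - 2025 = - \frac{208073479}{102751}$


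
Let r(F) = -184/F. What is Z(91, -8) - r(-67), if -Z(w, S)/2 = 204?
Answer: -27520/67 ≈ -410.75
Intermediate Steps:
Z(w, S) = -408 (Z(w, S) = -2*204 = -408)
Z(91, -8) - r(-67) = -408 - (-184)/(-67) = -408 - (-184)*(-1)/67 = -408 - 1*184/67 = -408 - 184/67 = -27520/67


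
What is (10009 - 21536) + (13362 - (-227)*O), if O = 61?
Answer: 15682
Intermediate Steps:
(10009 - 21536) + (13362 - (-227)*O) = (10009 - 21536) + (13362 - (-227)*61) = -11527 + (13362 - 1*(-13847)) = -11527 + (13362 + 13847) = -11527 + 27209 = 15682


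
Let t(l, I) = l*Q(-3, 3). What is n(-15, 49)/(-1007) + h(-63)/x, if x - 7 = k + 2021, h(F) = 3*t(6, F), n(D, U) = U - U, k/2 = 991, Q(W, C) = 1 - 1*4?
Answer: -27/2005 ≈ -0.013466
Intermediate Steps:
Q(W, C) = -3 (Q(W, C) = 1 - 4 = -3)
k = 1982 (k = 2*991 = 1982)
t(l, I) = -3*l (t(l, I) = l*(-3) = -3*l)
n(D, U) = 0
h(F) = -54 (h(F) = 3*(-3*6) = 3*(-18) = -54)
x = 4010 (x = 7 + (1982 + 2021) = 7 + 4003 = 4010)
n(-15, 49)/(-1007) + h(-63)/x = 0/(-1007) - 54/4010 = 0*(-1/1007) - 54*1/4010 = 0 - 27/2005 = -27/2005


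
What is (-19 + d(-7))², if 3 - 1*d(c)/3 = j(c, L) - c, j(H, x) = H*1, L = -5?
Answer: 100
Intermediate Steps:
j(H, x) = H
d(c) = 9 (d(c) = 9 - 3*(c - c) = 9 - 3*0 = 9 + 0 = 9)
(-19 + d(-7))² = (-19 + 9)² = (-10)² = 100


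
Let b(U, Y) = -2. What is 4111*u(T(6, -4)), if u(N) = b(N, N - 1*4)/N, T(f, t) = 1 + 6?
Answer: -8222/7 ≈ -1174.6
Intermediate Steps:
T(f, t) = 7
u(N) = -2/N
4111*u(T(6, -4)) = 4111*(-2/7) = -8222/7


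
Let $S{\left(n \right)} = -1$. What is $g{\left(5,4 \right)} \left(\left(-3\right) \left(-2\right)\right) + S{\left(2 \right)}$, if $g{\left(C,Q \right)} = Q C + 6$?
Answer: $155$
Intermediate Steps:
$g{\left(C,Q \right)} = 6 + C Q$ ($g{\left(C,Q \right)} = C Q + 6 = 6 + C Q$)
$g{\left(5,4 \right)} \left(\left(-3\right) \left(-2\right)\right) + S{\left(2 \right)} = \left(6 + 5 \cdot 4\right) \left(\left(-3\right) \left(-2\right)\right) - 1 = \left(6 + 20\right) 6 - 1 = 26 \cdot 6 - 1 = 156 - 1 = 155$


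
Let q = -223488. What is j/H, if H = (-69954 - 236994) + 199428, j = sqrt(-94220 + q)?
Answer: -I*sqrt(79427)/53760 ≈ -0.0052423*I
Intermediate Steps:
j = 2*I*sqrt(79427) (j = sqrt(-94220 - 223488) = sqrt(-317708) = 2*I*sqrt(79427) ≈ 563.66*I)
H = -107520 (H = -306948 + 199428 = -107520)
j/H = (2*I*sqrt(79427))/(-107520) = (2*I*sqrt(79427))*(-1/107520) = -I*sqrt(79427)/53760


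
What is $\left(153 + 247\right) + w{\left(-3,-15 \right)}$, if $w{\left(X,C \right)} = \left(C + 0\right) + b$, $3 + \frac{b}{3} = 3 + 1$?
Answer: $388$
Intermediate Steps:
$b = 3$ ($b = -9 + 3 \left(3 + 1\right) = -9 + 3 \cdot 4 = -9 + 12 = 3$)
$w{\left(X,C \right)} = 3 + C$ ($w{\left(X,C \right)} = \left(C + 0\right) + 3 = C + 3 = 3 + C$)
$\left(153 + 247\right) + w{\left(-3,-15 \right)} = \left(153 + 247\right) + \left(3 - 15\right) = 400 - 12 = 388$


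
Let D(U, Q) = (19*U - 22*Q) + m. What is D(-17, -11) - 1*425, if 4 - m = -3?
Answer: -499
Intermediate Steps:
m = 7 (m = 4 - 1*(-3) = 4 + 3 = 7)
D(U, Q) = 7 - 22*Q + 19*U (D(U, Q) = (19*U - 22*Q) + 7 = (-22*Q + 19*U) + 7 = 7 - 22*Q + 19*U)
D(-17, -11) - 1*425 = (7 - 22*(-11) + 19*(-17)) - 1*425 = (7 + 242 - 323) - 425 = -74 - 425 = -499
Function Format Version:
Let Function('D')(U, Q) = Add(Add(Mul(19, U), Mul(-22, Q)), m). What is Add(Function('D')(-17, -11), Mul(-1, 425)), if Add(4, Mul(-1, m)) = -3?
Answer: -499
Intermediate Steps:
m = 7 (m = Add(4, Mul(-1, -3)) = Add(4, 3) = 7)
Function('D')(U, Q) = Add(7, Mul(-22, Q), Mul(19, U)) (Function('D')(U, Q) = Add(Add(Mul(19, U), Mul(-22, Q)), 7) = Add(Add(Mul(-22, Q), Mul(19, U)), 7) = Add(7, Mul(-22, Q), Mul(19, U)))
Add(Function('D')(-17, -11), Mul(-1, 425)) = Add(Add(7, Mul(-22, -11), Mul(19, -17)), Mul(-1, 425)) = Add(Add(7, 242, -323), -425) = Add(-74, -425) = -499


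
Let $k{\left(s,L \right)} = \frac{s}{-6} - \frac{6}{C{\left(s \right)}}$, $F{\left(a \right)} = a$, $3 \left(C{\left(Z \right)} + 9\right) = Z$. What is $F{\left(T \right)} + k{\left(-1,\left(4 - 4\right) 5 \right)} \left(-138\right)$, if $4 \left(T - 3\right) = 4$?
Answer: $- \frac{754}{7} \approx -107.71$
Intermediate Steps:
$T = 4$ ($T = 3 + \frac{1}{4} \cdot 4 = 3 + 1 = 4$)
$C{\left(Z \right)} = -9 + \frac{Z}{3}$
$k{\left(s,L \right)} = - \frac{6}{-9 + \frac{s}{3}} - \frac{s}{6}$ ($k{\left(s,L \right)} = \frac{s}{-6} - \frac{6}{-9 + \frac{s}{3}} = s \left(- \frac{1}{6}\right) - \frac{6}{-9 + \frac{s}{3}} = - \frac{s}{6} - \frac{6}{-9 + \frac{s}{3}} = - \frac{6}{-9 + \frac{s}{3}} - \frac{s}{6}$)
$F{\left(T \right)} + k{\left(-1,\left(4 - 4\right) 5 \right)} \left(-138\right) = 4 + \frac{-108 - - (-27 - 1)}{6 \left(-27 - 1\right)} \left(-138\right) = 4 + \frac{-108 - \left(-1\right) \left(-28\right)}{6 \left(-28\right)} \left(-138\right) = 4 + \frac{1}{6} \left(- \frac{1}{28}\right) \left(-108 - 28\right) \left(-138\right) = 4 + \frac{1}{6} \left(- \frac{1}{28}\right) \left(-136\right) \left(-138\right) = 4 + \frac{17}{21} \left(-138\right) = 4 - \frac{782}{7} = - \frac{754}{7}$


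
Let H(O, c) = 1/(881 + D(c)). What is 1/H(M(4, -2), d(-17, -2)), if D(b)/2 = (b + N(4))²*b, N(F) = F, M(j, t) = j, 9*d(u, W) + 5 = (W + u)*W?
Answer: 35425/27 ≈ 1312.0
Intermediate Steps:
d(u, W) = -5/9 + W*(W + u)/9 (d(u, W) = -5/9 + ((W + u)*W)/9 = -5/9 + (W*(W + u))/9 = -5/9 + W*(W + u)/9)
D(b) = 2*b*(4 + b)² (D(b) = 2*((b + 4)²*b) = 2*((4 + b)²*b) = 2*(b*(4 + b)²) = 2*b*(4 + b)²)
H(O, c) = 1/(881 + 2*c*(4 + c)²)
1/H(M(4, -2), d(-17, -2)) = 1/(1/(881 + 2*(-5/9 + (⅑)*(-2)² + (⅑)*(-2)*(-17))*(4 + (-5/9 + (⅑)*(-2)² + (⅑)*(-2)*(-17)))²)) = 1/(1/(881 + 2*(-5/9 + (⅑)*4 + 34/9)*(4 + (-5/9 + (⅑)*4 + 34/9))²)) = 1/(1/(881 + 2*(-5/9 + 4/9 + 34/9)*(4 + (-5/9 + 4/9 + 34/9))²)) = 1/(1/(881 + 2*(11/3)*(4 + 11/3)²)) = 1/(1/(881 + 2*(11/3)*(23/3)²)) = 1/(1/(881 + 2*(11/3)*(529/9))) = 1/(1/(881 + 11638/27)) = 1/(1/(35425/27)) = 1/(27/35425) = 35425/27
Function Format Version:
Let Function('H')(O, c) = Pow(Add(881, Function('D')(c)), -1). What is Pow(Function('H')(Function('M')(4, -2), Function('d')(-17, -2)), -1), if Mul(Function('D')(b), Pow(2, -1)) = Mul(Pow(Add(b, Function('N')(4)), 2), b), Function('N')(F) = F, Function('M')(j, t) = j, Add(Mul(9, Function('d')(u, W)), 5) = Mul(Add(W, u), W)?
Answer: Rational(35425, 27) ≈ 1312.0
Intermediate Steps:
Function('d')(u, W) = Add(Rational(-5, 9), Mul(Rational(1, 9), W, Add(W, u))) (Function('d')(u, W) = Add(Rational(-5, 9), Mul(Rational(1, 9), Mul(Add(W, u), W))) = Add(Rational(-5, 9), Mul(Rational(1, 9), Mul(W, Add(W, u)))) = Add(Rational(-5, 9), Mul(Rational(1, 9), W, Add(W, u))))
Function('D')(b) = Mul(2, b, Pow(Add(4, b), 2)) (Function('D')(b) = Mul(2, Mul(Pow(Add(b, 4), 2), b)) = Mul(2, Mul(Pow(Add(4, b), 2), b)) = Mul(2, Mul(b, Pow(Add(4, b), 2))) = Mul(2, b, Pow(Add(4, b), 2)))
Function('H')(O, c) = Pow(Add(881, Mul(2, c, Pow(Add(4, c), 2))), -1)
Pow(Function('H')(Function('M')(4, -2), Function('d')(-17, -2)), -1) = Pow(Pow(Add(881, Mul(2, Add(Rational(-5, 9), Mul(Rational(1, 9), Pow(-2, 2)), Mul(Rational(1, 9), -2, -17)), Pow(Add(4, Add(Rational(-5, 9), Mul(Rational(1, 9), Pow(-2, 2)), Mul(Rational(1, 9), -2, -17))), 2))), -1), -1) = Pow(Pow(Add(881, Mul(2, Add(Rational(-5, 9), Mul(Rational(1, 9), 4), Rational(34, 9)), Pow(Add(4, Add(Rational(-5, 9), Mul(Rational(1, 9), 4), Rational(34, 9))), 2))), -1), -1) = Pow(Pow(Add(881, Mul(2, Add(Rational(-5, 9), Rational(4, 9), Rational(34, 9)), Pow(Add(4, Add(Rational(-5, 9), Rational(4, 9), Rational(34, 9))), 2))), -1), -1) = Pow(Pow(Add(881, Mul(2, Rational(11, 3), Pow(Add(4, Rational(11, 3)), 2))), -1), -1) = Pow(Pow(Add(881, Mul(2, Rational(11, 3), Pow(Rational(23, 3), 2))), -1), -1) = Pow(Pow(Add(881, Mul(2, Rational(11, 3), Rational(529, 9))), -1), -1) = Pow(Pow(Add(881, Rational(11638, 27)), -1), -1) = Pow(Pow(Rational(35425, 27), -1), -1) = Pow(Rational(27, 35425), -1) = Rational(35425, 27)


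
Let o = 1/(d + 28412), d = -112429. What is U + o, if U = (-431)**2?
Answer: 15607081936/84017 ≈ 1.8576e+5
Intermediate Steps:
o = -1/84017 (o = 1/(-112429 + 28412) = 1/(-84017) = -1/84017 ≈ -1.1902e-5)
U = 185761
U + o = 185761 - 1/84017 = 15607081936/84017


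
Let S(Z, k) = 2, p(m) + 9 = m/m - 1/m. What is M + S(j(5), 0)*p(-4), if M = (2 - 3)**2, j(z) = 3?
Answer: -29/2 ≈ -14.500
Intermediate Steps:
p(m) = -8 - 1/m (p(m) = -9 + (m/m - 1/m) = -9 + (1 - 1/m) = -8 - 1/m)
M = 1 (M = (-1)**2 = 1)
M + S(j(5), 0)*p(-4) = 1 + 2*(-8 - 1/(-4)) = 1 + 2*(-8 - 1*(-1/4)) = 1 + 2*(-8 + 1/4) = 1 + 2*(-31/4) = 1 - 31/2 = -29/2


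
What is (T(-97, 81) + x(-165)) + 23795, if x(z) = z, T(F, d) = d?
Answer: 23711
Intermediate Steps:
(T(-97, 81) + x(-165)) + 23795 = (81 - 165) + 23795 = -84 + 23795 = 23711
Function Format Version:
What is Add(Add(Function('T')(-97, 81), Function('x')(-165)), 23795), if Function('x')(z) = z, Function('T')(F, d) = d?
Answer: 23711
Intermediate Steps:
Add(Add(Function('T')(-97, 81), Function('x')(-165)), 23795) = Add(Add(81, -165), 23795) = Add(-84, 23795) = 23711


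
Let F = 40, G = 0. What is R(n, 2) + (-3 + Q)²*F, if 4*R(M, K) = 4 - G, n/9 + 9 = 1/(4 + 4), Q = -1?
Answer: 641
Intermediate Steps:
n = -639/8 (n = -81 + 9/(4 + 4) = -81 + 9/8 = -639/8 ≈ -79.875)
R(M, K) = 1 (R(M, K) = (4 - 1*0)/4 = (4 + 0)/4 = (¼)*4 = 1)
R(n, 2) + (-3 + Q)²*F = 1 + (-3 - 1)²*40 = 1 + (-4)²*40 = 1 + 16*40 = 1 + 640 = 641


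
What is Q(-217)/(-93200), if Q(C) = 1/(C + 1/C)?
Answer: 217/4388788000 ≈ 4.9444e-8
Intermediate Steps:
Q(-217)/(-93200) = -217/(1 + (-217)²)/(-93200) = -217/(1 + 47089)*(-1/93200) = -217/47090*(-1/93200) = 217/4388788000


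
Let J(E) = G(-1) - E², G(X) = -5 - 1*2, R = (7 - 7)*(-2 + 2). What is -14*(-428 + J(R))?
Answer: 6090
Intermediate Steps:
R = 0 (R = 0*0 = 0)
G(X) = -7 (G(X) = -5 - 2 = -7)
J(E) = -7 - E²
-14*(-428 + J(R)) = -14*(-428 + (-7 - 1*0²)) = -14*(-428 + (-7 - 1*0)) = -14*(-428 + (-7 + 0)) = -14*(-428 - 7) = -14*(-435) = 6090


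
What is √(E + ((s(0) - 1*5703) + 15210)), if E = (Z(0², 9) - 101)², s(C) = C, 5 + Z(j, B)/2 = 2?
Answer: 26*√31 ≈ 144.76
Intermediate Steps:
Z(j, B) = -6 (Z(j, B) = -10 + 2*2 = -10 + 4 = -6)
E = 11449 (E = (-6 - 101)² = (-107)² = 11449)
√(E + ((s(0) - 1*5703) + 15210)) = √(11449 + ((0 - 1*5703) + 15210)) = √(11449 + ((0 - 5703) + 15210)) = √(11449 + (-5703 + 15210)) = √(11449 + 9507) = √20956 = 26*√31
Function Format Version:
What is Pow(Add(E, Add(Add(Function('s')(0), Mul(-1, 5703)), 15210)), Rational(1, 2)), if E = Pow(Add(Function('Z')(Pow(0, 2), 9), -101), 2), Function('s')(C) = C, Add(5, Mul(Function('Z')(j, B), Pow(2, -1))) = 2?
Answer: Mul(26, Pow(31, Rational(1, 2))) ≈ 144.76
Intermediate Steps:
Function('Z')(j, B) = -6 (Function('Z')(j, B) = Add(-10, Mul(2, 2)) = Add(-10, 4) = -6)
E = 11449 (E = Pow(Add(-6, -101), 2) = Pow(-107, 2) = 11449)
Pow(Add(E, Add(Add(Function('s')(0), Mul(-1, 5703)), 15210)), Rational(1, 2)) = Pow(Add(11449, Add(Add(0, Mul(-1, 5703)), 15210)), Rational(1, 2)) = Pow(Add(11449, Add(Add(0, -5703), 15210)), Rational(1, 2)) = Pow(Add(11449, Add(-5703, 15210)), Rational(1, 2)) = Pow(Add(11449, 9507), Rational(1, 2)) = Pow(20956, Rational(1, 2)) = Mul(26, Pow(31, Rational(1, 2)))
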